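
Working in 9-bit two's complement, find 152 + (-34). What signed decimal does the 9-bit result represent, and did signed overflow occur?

118; no overflow

152 → 010011000
-34 → 111011110
  010011000
+ 111011110
= 001110110  (discard carry-out 1)
Result 001110110: MSB = 0 → value 118.
Addends have opposite signs, so signed overflow cannot occur.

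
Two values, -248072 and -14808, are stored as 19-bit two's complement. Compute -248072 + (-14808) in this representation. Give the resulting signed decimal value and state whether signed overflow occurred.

-248072 → 1000011011011111000
-14808 → 1111100011000101000
  1000011011011111000
+ 1111100011000101000
= 0111111110100100000  (discard carry-out 1)
Result 0111111110100100000: MSB = 0 → value 261408.
Both addends are negative but the stored result is non-negative: signed overflow. The true value -248072 + (-14808) = -262880 lies outside [-262144, 262143].

261408; overflow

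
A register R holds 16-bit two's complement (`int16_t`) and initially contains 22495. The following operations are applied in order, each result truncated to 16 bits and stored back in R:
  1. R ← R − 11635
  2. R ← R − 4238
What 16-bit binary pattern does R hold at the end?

0001100111011110

Start: R = 22495 = 0101011111011111.
R = 22495 − 11635 = 10860 = 0010101001101100
R = 10860 − 4238 = 6622 = 0001100111011110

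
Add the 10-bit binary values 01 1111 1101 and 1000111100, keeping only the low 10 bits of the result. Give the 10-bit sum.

0000111001

  0111111101
+ 1000111100
= 0000111001  (discard carry-out 1)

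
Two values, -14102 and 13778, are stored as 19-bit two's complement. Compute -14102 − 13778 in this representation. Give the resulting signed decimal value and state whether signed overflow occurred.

-14102 → 1111100100011101010
13778 → 0000011010111010010
Subtract via negate-and-add: invert 0000011010111010010 + 1 = 1111100101000101110 (i.e. -13778).
  1111100100011101010
+ 1111100101000101110
= 1111001001100011000  (discard carry-out 1)
Result 1111001001100011000: MSB = 1 → 496408 − 524288 = -27880.
Both addends (after negating the subtrahend) are negative and so is the stored result: no signed overflow.

-27880; no overflow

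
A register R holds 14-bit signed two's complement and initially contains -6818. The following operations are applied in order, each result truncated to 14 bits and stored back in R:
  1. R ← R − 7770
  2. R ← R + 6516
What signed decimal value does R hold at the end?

-8072

Start: R = -6818 = 10010101011110.
R = -6818 − 7770 = -14588; wraps to 1796 = 00011100000100
R = 1796 + 6516 = 8312; wraps to -8072 = 10000001111000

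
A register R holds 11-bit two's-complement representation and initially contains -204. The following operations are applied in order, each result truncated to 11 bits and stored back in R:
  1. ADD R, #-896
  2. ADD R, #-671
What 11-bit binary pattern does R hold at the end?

00100010101

Start: R = -204 = 11100110100.
R = -204 + (-896) = -1100; wraps to 948 = 01110110100
R = 948 + (-671) = 277 = 00100010101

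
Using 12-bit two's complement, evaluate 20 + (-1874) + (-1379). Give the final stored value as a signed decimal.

863

20 + (-1874) = -1854 (100011000010)
-1854 + (-1379) = -3233 → wraps to 863 (001101011111)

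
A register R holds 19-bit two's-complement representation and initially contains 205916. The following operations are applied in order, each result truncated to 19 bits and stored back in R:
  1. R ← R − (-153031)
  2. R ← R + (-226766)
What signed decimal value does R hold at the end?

132181

Start: R = 205916 = 0110010010001011100.
R = 205916 − (-153031) = 358947; wraps to -165341 = 1010111101000100011
R = -165341 + (-226766) = -392107; wraps to 132181 = 0100000010001010101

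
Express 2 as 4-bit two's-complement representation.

2 is non-negative, so write it directly in 4 bits: 0010.

0010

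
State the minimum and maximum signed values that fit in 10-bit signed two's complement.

min = -512, max = 511

Minimum: −2^9 = -512.
Maximum: 2^9 − 1 = 511.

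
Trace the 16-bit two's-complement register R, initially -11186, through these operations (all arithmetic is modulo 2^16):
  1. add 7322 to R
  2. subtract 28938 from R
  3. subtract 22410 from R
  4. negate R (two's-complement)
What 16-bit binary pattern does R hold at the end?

Start: R = -11186 = 1101010001001110.
R = -11186 + 7322 = -3864 = 1111000011101000
R = -3864 − 28938 = -32802; wraps to 32734 = 0111111111011110
R = 32734 − 22410 = 10324 = 0010100001010100
R = −(10324) = -10324 = 1101011110101100

1101011110101100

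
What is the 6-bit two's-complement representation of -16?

|-16| = 16 = 010000 in 6 bits.
Invert the bits: 101111. Add 1: 110000.
Check: 110000 reads as 48 − 64 = -16.

110000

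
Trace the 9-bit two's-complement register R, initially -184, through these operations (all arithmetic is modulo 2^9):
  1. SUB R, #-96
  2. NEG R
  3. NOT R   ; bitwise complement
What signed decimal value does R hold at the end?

Start: R = -184 = 101001000.
R = -184 − (-96) = -88 = 110101000
R = −(-88) = 88 = 001011000
R = NOT 001011000 = 110100111 = -89

-89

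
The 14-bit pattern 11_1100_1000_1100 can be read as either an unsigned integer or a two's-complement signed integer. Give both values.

Unsigned: 11110010001100 = 15500.
Signed: MSB=1 → 15500 − 16384 = -884.

unsigned = 15500, signed = -884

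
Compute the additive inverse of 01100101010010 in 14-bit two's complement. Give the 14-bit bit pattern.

10011010101110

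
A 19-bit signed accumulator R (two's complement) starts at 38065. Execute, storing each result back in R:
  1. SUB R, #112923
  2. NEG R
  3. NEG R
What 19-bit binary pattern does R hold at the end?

1101101101110010110

Start: R = 38065 = 0001001010010110001.
R = 38065 − 112923 = -74858 = 1101101101110010110
R = −(-74858) = 74858 = 0010010010001101010
R = −(74858) = -74858 = 1101101101110010110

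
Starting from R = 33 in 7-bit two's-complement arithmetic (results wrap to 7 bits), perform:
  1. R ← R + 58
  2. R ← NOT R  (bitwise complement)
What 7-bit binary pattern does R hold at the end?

0100100

Start: R = 33 = 0100001.
R = 33 + 58 = 91; wraps to -37 = 1011011
R = NOT 1011011 = 0100100 = 36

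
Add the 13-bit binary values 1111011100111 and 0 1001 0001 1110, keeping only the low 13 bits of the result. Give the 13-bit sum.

  1111011100111
+ 0100100011110
= 0100000000101  (discard carry-out 1)

0100000000101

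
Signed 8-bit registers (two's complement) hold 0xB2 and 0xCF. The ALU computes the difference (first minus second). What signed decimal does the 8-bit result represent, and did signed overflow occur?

0xB2 = 10110010 = -78 (signed)
0xCF = 11001111 = -49 (signed)
Subtract via negate-and-add: invert 11001111 + 1 = 00110001 (i.e. 49).
  10110010
+ 00110001
= 11100011
Result 11100011: MSB = 1 → 227 − 256 = -29.
Addends (after negating the subtrahend) have opposite signs, so signed overflow cannot occur.

-29; no overflow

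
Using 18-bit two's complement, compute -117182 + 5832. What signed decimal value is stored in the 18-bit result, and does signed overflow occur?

-117182 → 100011011001000010
5832 → 000001011011001000
  100011011001000010
+ 000001011011001000
= 100100110100001010
Result 100100110100001010: MSB = 1 → 150794 − 262144 = -111350.
Addends have opposite signs, so signed overflow cannot occur.

-111350; no overflow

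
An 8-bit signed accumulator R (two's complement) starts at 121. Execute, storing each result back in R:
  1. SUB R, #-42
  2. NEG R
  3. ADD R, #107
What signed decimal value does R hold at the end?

Start: R = 121 = 01111001.
R = 121 − (-42) = 163; wraps to -93 = 10100011
R = −(-93) = 93 = 01011101
R = 93 + 107 = 200; wraps to -56 = 11001000

-56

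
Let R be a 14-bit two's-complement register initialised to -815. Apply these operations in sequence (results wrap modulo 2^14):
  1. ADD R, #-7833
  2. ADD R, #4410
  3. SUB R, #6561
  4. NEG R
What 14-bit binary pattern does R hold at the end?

10101000101111

Start: R = -815 = 11110011010001.
R = -815 + (-7833) = -8648; wraps to 7736 = 01111000111000
R = 7736 + 4410 = 12146; wraps to -4238 = 10111101110010
R = -4238 − 6561 = -10799; wraps to 5585 = 01010111010001
R = −(5585) = -5585 = 10101000101111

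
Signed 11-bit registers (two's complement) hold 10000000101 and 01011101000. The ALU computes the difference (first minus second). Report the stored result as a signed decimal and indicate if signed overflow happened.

10000000101 = -1019 (signed)
01011101000 = 744 (signed)
Subtract via negate-and-add: invert 01011101000 + 1 = 10100011000 (i.e. -744).
  10000000101
+ 10100011000
= 00100011101  (discard carry-out 1)
Result 00100011101: MSB = 0 → value 285.
Both addends (after negating the subtrahend) are negative but the stored result is non-negative: signed overflow. The true value -1019 − 744 = -1763 lies outside [-1024, 1023].

285; overflow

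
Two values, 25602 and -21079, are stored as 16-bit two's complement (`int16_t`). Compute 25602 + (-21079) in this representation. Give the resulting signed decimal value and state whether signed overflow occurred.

4523; no overflow

25602 → 0110010000000010
-21079 → 1010110110101001
  0110010000000010
+ 1010110110101001
= 0001000110101011  (discard carry-out 1)
Result 0001000110101011: MSB = 0 → value 4523.
Addends have opposite signs, so signed overflow cannot occur.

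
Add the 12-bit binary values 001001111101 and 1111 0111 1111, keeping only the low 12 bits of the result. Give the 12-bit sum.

000111111100

  001001111101
+ 111101111111
= 000111111100  (discard carry-out 1)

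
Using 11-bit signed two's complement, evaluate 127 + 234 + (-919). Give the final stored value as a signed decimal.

-558

127 + 234 = 361 (00101101001)
361 + (-919) = -558 (10111010010)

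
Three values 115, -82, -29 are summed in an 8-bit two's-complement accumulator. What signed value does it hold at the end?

115 + (-82) = 33 (00100001)
33 + (-29) = 4 (00000100)

4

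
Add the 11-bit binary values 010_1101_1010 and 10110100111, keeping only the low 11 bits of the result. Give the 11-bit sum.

00010000001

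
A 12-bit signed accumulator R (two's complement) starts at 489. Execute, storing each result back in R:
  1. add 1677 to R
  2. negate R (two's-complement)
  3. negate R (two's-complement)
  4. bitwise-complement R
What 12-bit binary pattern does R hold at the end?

011110001001

Start: R = 489 = 000111101001.
R = 489 + 1677 = 2166; wraps to -1930 = 100001110110
R = −(-1930) = 1930 = 011110001010
R = −(1930) = -1930 = 100001110110
R = NOT 100001110110 = 011110001001 = 1929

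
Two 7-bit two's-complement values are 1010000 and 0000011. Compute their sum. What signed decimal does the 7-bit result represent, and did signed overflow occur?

1010000 = -48 (signed)
0000011 = 3 (signed)
  1010000
+ 0000011
= 1010011
Result 1010011: MSB = 1 → 83 − 128 = -45.
Addends have opposite signs, so signed overflow cannot occur.

-45; no overflow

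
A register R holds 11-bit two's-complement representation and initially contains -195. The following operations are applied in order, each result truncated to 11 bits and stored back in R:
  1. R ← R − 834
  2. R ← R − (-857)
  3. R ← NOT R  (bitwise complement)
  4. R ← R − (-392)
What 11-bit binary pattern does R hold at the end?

Start: R = -195 = 11100111101.
R = -195 − 834 = -1029; wraps to 1019 = 01111111011
R = 1019 − (-857) = 1876; wraps to -172 = 11101010100
R = NOT 11101010100 = 00010101011 = 171
R = 171 − (-392) = 563 = 01000110011

01000110011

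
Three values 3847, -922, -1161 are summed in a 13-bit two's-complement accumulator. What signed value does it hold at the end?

1764

3847 + (-922) = 2925 (0101101101101)
2925 + (-1161) = 1764 (0011011100100)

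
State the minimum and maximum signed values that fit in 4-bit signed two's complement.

min = -8, max = 7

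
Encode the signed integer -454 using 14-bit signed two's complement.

11111000111010

|-454| = 454 = 00000111000110 in 14 bits.
Invert the bits: 11111000111001. Add 1: 11111000111010.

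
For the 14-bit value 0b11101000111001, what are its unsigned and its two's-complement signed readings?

Unsigned: 11101000111001 = 14905.
Signed: MSB=1 → 14905 − 16384 = -1479.

unsigned = 14905, signed = -1479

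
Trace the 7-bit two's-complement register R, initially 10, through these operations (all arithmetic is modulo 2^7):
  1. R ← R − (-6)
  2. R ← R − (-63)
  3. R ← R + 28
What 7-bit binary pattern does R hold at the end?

Start: R = 10 = 0001010.
R = 10 − (-6) = 16 = 0010000
R = 16 − (-63) = 79; wraps to -49 = 1001111
R = -49 + 28 = -21 = 1101011

1101011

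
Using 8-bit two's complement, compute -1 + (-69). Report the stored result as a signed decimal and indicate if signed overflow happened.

-1 → 11111111
-69 → 10111011
  11111111
+ 10111011
= 10111010  (discard carry-out 1)
Result 10111010: MSB = 1 → 186 − 256 = -70.
Both addends are negative and so is the stored result: no signed overflow.

-70; no overflow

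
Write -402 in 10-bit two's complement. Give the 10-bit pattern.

1001101110

|-402| = 402 = 0110010010 in 10 bits.
Invert the bits: 1001101101. Add 1: 1001101110.
Check: 1001101110 reads as 622 − 1024 = -402.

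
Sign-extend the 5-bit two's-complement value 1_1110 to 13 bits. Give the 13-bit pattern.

1111111111110

MSB of 11110 is 1; replicate it into the new high bits.
11111111|11110 → 1111111111110 (still -2).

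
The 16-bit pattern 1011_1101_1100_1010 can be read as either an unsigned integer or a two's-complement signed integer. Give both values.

unsigned = 48586, signed = -16950

Unsigned: 1011110111001010 = 48586.
Signed: MSB=1 → 48586 − 65536 = -16950.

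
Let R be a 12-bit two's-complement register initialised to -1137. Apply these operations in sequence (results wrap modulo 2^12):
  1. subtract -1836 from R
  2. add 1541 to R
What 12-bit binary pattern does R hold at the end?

100011000000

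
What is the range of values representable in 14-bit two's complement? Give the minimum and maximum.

min = -8192, max = 8191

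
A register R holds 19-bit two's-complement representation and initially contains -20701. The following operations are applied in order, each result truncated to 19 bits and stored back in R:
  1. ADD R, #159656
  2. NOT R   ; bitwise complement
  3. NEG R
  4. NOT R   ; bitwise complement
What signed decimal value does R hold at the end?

Start: R = -20701 = 1111010111100100011.
R = -20701 + 159656 = 138955 = 0100001111011001011
R = NOT 0100001111011001011 = 1011110000100110100 = -138956
R = −(-138956) = 138956 = 0100001111011001100
R = NOT 0100001111011001100 = 1011110000100110011 = -138957

-138957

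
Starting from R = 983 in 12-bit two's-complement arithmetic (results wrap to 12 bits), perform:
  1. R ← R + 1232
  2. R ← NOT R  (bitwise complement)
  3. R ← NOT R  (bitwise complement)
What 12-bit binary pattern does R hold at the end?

Start: R = 983 = 001111010111.
R = 983 + 1232 = 2215; wraps to -1881 = 100010100111
R = NOT 100010100111 = 011101011000 = 1880
R = NOT 011101011000 = 100010100111 = -1881

100010100111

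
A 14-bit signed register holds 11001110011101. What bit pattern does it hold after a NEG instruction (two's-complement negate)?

Invert: 00110001100010. Add 1: 00110001100011.

00110001100011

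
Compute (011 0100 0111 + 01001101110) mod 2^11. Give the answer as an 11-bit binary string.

10110110101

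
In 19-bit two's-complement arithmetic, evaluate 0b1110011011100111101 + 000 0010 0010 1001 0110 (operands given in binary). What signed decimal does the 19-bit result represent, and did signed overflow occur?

-42541; no overflow

0b1110011011100111101 → 1110011011100111101 = -51395 (signed)
000 0010 0010 1001 0110 → 0000010001010010110 = 8854 (signed)
  1110011011100111101
+ 0000010001010010110
= 1110101100111010011
Result 1110101100111010011: MSB = 1 → 481747 − 524288 = -42541.
Addends have opposite signs, so signed overflow cannot occur.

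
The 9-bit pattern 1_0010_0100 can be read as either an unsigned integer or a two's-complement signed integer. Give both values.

unsigned = 292, signed = -220

Unsigned: 100100100 = 292.
Signed: MSB=1 → 292 − 512 = -220.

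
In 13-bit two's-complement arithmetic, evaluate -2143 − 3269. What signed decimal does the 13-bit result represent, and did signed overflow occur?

2780; overflow

-2143 → 1011110100001
3269 → 0110011000101
Subtract via negate-and-add: invert 0110011000101 + 1 = 1001100111011 (i.e. -3269).
  1011110100001
+ 1001100111011
= 0101011011100  (discard carry-out 1)
Result 0101011011100: MSB = 0 → value 2780.
Both addends (after negating the subtrahend) are negative but the stored result is non-negative: signed overflow. The true value -2143 − 3269 = -5412 lies outside [-4096, 4095].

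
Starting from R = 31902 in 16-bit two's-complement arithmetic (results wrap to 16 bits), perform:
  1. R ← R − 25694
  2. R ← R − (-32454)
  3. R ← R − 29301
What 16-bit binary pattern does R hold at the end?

0010010010010001

Start: R = 31902 = 0111110010011110.
R = 31902 − 25694 = 6208 = 0001100001000000
R = 6208 − (-32454) = 38662; wraps to -26874 = 1001011100000110
R = -26874 − 29301 = -56175; wraps to 9361 = 0010010010010001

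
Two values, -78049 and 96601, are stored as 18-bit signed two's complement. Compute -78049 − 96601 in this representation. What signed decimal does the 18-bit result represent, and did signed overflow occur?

-78049 → 101100111100011111
96601 → 010111100101011001
Subtract via negate-and-add: invert 010111100101011001 + 1 = 101000011010100111 (i.e. -96601).
  101100111100011111
+ 101000011010100111
= 010101010111000110  (discard carry-out 1)
Result 010101010111000110: MSB = 0 → value 87494.
Both addends (after negating the subtrahend) are negative but the stored result is non-negative: signed overflow. The true value -78049 − 96601 = -174650 lies outside [-131072, 131071].

87494; overflow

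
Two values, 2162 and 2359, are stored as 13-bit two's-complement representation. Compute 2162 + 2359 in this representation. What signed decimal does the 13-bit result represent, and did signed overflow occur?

2162 → 0100001110010
2359 → 0100100110111
  0100001110010
+ 0100100110111
= 1000110101001
Result 1000110101001: MSB = 1 → 4521 − 8192 = -3671.
Both addends are non-negative but the stored result is negative: signed overflow. The true value 2162 + 2359 = 4521 lies outside [-4096, 4095].

-3671; overflow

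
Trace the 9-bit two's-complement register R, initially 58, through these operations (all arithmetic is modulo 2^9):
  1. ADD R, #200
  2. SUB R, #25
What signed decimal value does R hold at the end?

Start: R = 58 = 000111010.
R = 58 + 200 = 258; wraps to -254 = 100000010
R = -254 − 25 = -279; wraps to 233 = 011101001

233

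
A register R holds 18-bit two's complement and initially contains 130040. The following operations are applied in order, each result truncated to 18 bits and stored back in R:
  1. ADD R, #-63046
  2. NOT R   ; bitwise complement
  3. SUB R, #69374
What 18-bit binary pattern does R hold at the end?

011110101101001111

Start: R = 130040 = 011111101111111000.
R = 130040 + (-63046) = 66994 = 010000010110110010
R = NOT 010000010110110010 = 101111101001001101 = -66995
R = -66995 − 69374 = -136369; wraps to 125775 = 011110101101001111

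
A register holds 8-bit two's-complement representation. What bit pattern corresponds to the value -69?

|-69| = 69 = 01000101 in 8 bits.
Invert the bits: 10111010. Add 1: 10111011.
Check: 10111011 reads as 187 − 256 = -69.

10111011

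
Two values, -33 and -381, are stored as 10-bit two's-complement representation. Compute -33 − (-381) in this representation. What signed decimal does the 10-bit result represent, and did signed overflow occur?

348; no overflow

-33 → 1111011111
-381 → 1010000011
Subtract via negate-and-add: invert 1010000011 + 1 = 0101111101 (i.e. 381).
  1111011111
+ 0101111101
= 0101011100  (discard carry-out 1)
Result 0101011100: MSB = 0 → value 348.
Addends (after negating the subtrahend) have opposite signs, so signed overflow cannot occur.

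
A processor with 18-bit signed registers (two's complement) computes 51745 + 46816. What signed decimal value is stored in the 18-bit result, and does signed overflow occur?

51745 → 001100101000100001
46816 → 001011011011100000
  001100101000100001
+ 001011011011100000
= 011000000100000001
Result 011000000100000001: MSB = 0 → value 98561.
Both addends are non-negative and so is the stored result: no signed overflow.

98561; no overflow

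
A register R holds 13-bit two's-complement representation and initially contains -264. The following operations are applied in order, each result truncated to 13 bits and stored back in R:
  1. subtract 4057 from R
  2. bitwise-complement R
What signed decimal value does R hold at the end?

-3872

Start: R = -264 = 1111011111000.
R = -264 − 4057 = -4321; wraps to 3871 = 0111100011111
R = NOT 0111100011111 = 1000011100000 = -3872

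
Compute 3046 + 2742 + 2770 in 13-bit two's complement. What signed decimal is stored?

3046 + 2742 = 5788 → wraps to -2404 (1011010011100)
-2404 + 2770 = 366 (0000101101110)

366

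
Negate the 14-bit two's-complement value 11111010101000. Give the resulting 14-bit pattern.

Invert: 00000101010111. Add 1: 00000101011000.
Check: 11111010101000 = -344, 00000101011000 = 344.

00000101011000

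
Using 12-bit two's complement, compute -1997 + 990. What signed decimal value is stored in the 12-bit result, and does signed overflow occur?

-1007; no overflow

-1997 → 100000110011
990 → 001111011110
  100000110011
+ 001111011110
= 110000010001
Result 110000010001: MSB = 1 → 3089 − 4096 = -1007.
Addends have opposite signs, so signed overflow cannot occur.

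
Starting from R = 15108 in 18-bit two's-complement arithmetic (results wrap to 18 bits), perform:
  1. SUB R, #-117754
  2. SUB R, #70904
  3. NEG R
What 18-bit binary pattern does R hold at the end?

Start: R = 15108 = 000011101100000100.
R = 15108 − (-117754) = 132862; wraps to -129282 = 100000011011111110
R = -129282 − 70904 = -200186; wraps to 61958 = 001111001000000110
R = −(61958) = -61958 = 110000110111111010

110000110111111010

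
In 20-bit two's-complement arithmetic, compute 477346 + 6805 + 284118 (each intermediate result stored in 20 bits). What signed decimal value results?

-280307

477346 + 6805 = 484151 (01110110001100110111)
484151 + 284118 = 768269 → wraps to -280307 (10111011100100001101)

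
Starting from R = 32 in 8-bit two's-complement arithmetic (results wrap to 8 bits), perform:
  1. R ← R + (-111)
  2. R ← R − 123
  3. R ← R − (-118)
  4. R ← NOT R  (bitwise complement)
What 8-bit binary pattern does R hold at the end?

01010011

Start: R = 32 = 00100000.
R = 32 + (-111) = -79 = 10110001
R = -79 − 123 = -202; wraps to 54 = 00110110
R = 54 − (-118) = 172; wraps to -84 = 10101100
R = NOT 10101100 = 01010011 = 83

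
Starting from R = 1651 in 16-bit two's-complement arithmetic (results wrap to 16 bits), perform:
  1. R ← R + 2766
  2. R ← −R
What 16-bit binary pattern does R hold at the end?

1110111010111111

Start: R = 1651 = 0000011001110011.
R = 1651 + 2766 = 4417 = 0001000101000001
R = −(4417) = -4417 = 1110111010111111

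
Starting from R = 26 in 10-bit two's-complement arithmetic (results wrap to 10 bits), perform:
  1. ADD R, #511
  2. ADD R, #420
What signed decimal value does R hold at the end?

Start: R = 26 = 0000011010.
R = 26 + 511 = 537; wraps to -487 = 1000011001
R = -487 + 420 = -67 = 1110111101

-67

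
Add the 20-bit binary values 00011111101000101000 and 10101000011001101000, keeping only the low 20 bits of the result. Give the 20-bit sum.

  00011111101000101000
+ 10101000011001101000
= 11001000000010010000

11001000000010010000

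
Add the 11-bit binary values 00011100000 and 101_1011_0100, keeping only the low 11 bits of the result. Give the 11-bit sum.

11010010100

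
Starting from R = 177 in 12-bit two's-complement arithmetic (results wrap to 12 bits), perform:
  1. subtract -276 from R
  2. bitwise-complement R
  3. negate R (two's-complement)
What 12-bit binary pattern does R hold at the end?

000111000110

Start: R = 177 = 000010110001.
R = 177 − (-276) = 453 = 000111000101
R = NOT 000111000101 = 111000111010 = -454
R = −(-454) = 454 = 000111000110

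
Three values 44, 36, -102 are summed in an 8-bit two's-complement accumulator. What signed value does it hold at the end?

-22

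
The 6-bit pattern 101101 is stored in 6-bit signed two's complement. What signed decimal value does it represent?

-19

MSB is 1, so the value is negative.
Unsigned reading: 45. Subtract 2^6 = 64: 45 − 64 = -19.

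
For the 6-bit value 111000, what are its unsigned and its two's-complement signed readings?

unsigned = 56, signed = -8

Unsigned: 111000 = 56.
Signed: MSB=1 → 56 − 64 = -8.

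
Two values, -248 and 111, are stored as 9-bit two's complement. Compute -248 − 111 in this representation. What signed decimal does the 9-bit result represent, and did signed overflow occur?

153; overflow

-248 → 100001000
111 → 001101111
Subtract via negate-and-add: invert 001101111 + 1 = 110010001 (i.e. -111).
  100001000
+ 110010001
= 010011001  (discard carry-out 1)
Result 010011001: MSB = 0 → value 153.
Both addends (after negating the subtrahend) are negative but the stored result is non-negative: signed overflow. The true value -248 − 111 = -359 lies outside [-256, 255].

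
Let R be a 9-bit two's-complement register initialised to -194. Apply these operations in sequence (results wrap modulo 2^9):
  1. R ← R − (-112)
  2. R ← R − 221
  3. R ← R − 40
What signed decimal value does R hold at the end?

Start: R = -194 = 100111110.
R = -194 − (-112) = -82 = 110101110
R = -82 − 221 = -303; wraps to 209 = 011010001
R = 209 − 40 = 169 = 010101001

169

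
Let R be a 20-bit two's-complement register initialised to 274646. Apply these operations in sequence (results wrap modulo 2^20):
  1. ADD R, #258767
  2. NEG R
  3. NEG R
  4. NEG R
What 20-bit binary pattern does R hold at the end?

01111101110001011011

Start: R = 274646 = 01000011000011010110.
R = 274646 + 258767 = 533413; wraps to -515163 = 10000010001110100101
R = −(-515163) = 515163 = 01111101110001011011
R = −(515163) = -515163 = 10000010001110100101
R = −(-515163) = 515163 = 01111101110001011011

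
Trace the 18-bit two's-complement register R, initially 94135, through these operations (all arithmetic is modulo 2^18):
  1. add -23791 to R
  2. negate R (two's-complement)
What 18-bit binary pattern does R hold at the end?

Start: R = 94135 = 010110111110110111.
R = 94135 + (-23791) = 70344 = 010001001011001000
R = −(70344) = -70344 = 101110110100111000

101110110100111000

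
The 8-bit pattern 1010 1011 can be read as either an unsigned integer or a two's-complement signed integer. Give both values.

Unsigned: 10101011 = 171.
Signed: MSB=1 → 171 − 256 = -85.

unsigned = 171, signed = -85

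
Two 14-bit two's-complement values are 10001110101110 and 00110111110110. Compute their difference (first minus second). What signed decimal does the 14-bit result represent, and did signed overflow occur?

10001110101110 = -7250 (signed)
00110111110110 = 3574 (signed)
Subtract via negate-and-add: invert 00110111110110 + 1 = 11001000001010 (i.e. -3574).
  10001110101110
+ 11001000001010
= 01010110111000  (discard carry-out 1)
Result 01010110111000: MSB = 0 → value 5560.
Both addends (after negating the subtrahend) are negative but the stored result is non-negative: signed overflow. The true value -7250 − 3574 = -10824 lies outside [-8192, 8191].

5560; overflow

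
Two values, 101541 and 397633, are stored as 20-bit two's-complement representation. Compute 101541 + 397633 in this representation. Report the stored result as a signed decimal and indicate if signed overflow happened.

101541 → 00011000110010100101
397633 → 01100001000101000001
  00011000110010100101
+ 01100001000101000001
= 01111001110111100110
Result 01111001110111100110: MSB = 0 → value 499174.
Both addends are non-negative and so is the stored result: no signed overflow.

499174; no overflow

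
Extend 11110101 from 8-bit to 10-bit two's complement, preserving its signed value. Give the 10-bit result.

1111110101

MSB of 11110101 is 1; replicate it into the new high bits.
11|11110101 → 1111110101 (still -11).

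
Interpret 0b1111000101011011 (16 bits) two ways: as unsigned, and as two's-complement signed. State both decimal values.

unsigned = 61787, signed = -3749

Unsigned: 1111000101011011 = 61787.
Signed: MSB=1 → 61787 − 65536 = -3749.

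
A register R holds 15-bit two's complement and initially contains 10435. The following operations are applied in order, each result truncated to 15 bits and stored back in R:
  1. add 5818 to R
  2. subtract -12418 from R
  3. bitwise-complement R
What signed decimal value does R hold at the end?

Start: R = 10435 = 010100011000011.
R = 10435 + 5818 = 16253 = 011111101111101
R = 16253 − (-12418) = 28671; wraps to -4097 = 110111111111111
R = NOT 110111111111111 = 001000000000000 = 4096

4096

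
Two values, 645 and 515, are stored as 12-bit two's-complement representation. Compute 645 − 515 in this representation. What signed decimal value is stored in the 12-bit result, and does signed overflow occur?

130; no overflow

645 → 001010000101
515 → 001000000011
Subtract via negate-and-add: invert 001000000011 + 1 = 110111111101 (i.e. -515).
  001010000101
+ 110111111101
= 000010000010  (discard carry-out 1)
Result 000010000010: MSB = 0 → value 130.
Addends (after negating the subtrahend) have opposite signs, so signed overflow cannot occur.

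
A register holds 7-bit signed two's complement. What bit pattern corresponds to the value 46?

0101110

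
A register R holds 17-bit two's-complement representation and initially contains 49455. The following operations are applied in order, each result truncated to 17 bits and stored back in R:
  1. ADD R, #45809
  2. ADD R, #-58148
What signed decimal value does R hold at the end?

37116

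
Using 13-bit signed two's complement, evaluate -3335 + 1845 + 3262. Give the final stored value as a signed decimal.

1772

-3335 + 1845 = -1490 (1101000101110)
-1490 + 3262 = 1772 (0011011101100)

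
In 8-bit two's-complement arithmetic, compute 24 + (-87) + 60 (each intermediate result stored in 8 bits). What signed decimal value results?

24 + (-87) = -63 (11000001)
-63 + 60 = -3 (11111101)

-3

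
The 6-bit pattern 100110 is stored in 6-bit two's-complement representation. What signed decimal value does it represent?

MSB is 1, so the value is negative.
Invert: 011001. Add 1: 011010 = 26. So the value is −26.

-26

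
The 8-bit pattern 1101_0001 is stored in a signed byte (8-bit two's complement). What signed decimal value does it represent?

MSB is 1, so the value is negative.
Invert: 00101110. Add 1: 00101111 = 47. So the value is −47.

-47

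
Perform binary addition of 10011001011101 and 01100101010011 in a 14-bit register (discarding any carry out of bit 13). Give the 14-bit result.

11111110110000

  10011001011101
+ 01100101010011
= 11111110110000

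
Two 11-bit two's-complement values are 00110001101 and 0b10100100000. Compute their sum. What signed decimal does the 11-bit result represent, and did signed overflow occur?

-339; no overflow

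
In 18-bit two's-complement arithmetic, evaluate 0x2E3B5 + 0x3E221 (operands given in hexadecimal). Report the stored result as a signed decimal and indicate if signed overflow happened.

-80426; no overflow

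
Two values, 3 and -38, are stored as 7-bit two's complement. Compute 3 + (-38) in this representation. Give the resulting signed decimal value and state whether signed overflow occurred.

3 → 0000011
-38 → 1011010
  0000011
+ 1011010
= 1011101
Result 1011101: MSB = 1 → 93 − 128 = -35.
Addends have opposite signs, so signed overflow cannot occur.

-35; no overflow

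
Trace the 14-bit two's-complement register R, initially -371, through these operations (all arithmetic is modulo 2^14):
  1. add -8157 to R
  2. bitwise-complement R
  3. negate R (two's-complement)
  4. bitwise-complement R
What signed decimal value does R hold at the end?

-7858

Start: R = -371 = 11111010001101.
R = -371 + (-8157) = -8528; wraps to 7856 = 01111010110000
R = NOT 01111010110000 = 10000101001111 = -7857
R = −(-7857) = 7857 = 01111010110001
R = NOT 01111010110001 = 10000101001110 = -7858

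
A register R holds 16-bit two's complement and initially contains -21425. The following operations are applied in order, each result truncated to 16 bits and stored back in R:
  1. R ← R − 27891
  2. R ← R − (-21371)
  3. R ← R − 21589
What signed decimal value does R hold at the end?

Start: R = -21425 = 1010110001001111.
R = -21425 − 27891 = -49316; wraps to 16220 = 0011111101011100
R = 16220 − (-21371) = 37591; wraps to -27945 = 1001001011010111
R = -27945 − 21589 = -49534; wraps to 16002 = 0011111010000010

16002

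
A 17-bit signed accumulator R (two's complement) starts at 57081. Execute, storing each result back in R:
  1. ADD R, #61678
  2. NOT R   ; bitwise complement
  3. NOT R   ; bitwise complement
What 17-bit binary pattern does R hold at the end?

11100111111100111

Start: R = 57081 = 01101111011111001.
R = 57081 + 61678 = 118759; wraps to -12313 = 11100111111100111
R = NOT 11100111111100111 = 00011000000011000 = 12312
R = NOT 00011000000011000 = 11100111111100111 = -12313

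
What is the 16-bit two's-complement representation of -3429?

|-3429| = 3429 = 0000110101100101 in 16 bits.
Invert the bits: 1111001010011010. Add 1: 1111001010011011.

1111001010011011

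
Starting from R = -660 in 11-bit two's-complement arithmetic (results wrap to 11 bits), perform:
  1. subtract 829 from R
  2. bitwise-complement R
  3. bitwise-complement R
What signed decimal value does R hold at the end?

559

Start: R = -660 = 10101101100.
R = -660 − 829 = -1489; wraps to 559 = 01000101111
R = NOT 01000101111 = 10111010000 = -560
R = NOT 10111010000 = 01000101111 = 559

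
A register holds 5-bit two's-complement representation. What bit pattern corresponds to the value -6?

|-6| = 6 = 00110 in 5 bits.
Invert the bits: 11001. Add 1: 11010.

11010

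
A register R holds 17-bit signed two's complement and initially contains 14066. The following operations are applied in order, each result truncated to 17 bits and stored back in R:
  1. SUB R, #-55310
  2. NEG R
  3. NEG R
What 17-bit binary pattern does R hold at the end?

10000111100000000

Start: R = 14066 = 00011011011110010.
R = 14066 − (-55310) = 69376; wraps to -61696 = 10000111100000000
R = −(-61696) = 61696 = 01111000100000000
R = −(61696) = -61696 = 10000111100000000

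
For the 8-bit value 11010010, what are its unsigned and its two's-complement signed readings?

Unsigned: 11010010 = 210.
Signed: MSB=1 → 210 − 256 = -46.

unsigned = 210, signed = -46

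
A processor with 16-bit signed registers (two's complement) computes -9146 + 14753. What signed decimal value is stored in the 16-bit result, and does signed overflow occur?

5607; no overflow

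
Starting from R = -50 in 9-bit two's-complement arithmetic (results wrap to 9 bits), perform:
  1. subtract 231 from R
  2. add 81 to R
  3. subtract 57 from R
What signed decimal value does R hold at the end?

Start: R = -50 = 111001110.
R = -50 − 231 = -281; wraps to 231 = 011100111
R = 231 + 81 = 312; wraps to -200 = 100111000
R = -200 − 57 = -257; wraps to 255 = 011111111

255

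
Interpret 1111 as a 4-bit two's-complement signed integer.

-1

MSB is 1, so the value is negative.
Unsigned reading: 15. Subtract 2^4 = 16: 15 − 16 = -1.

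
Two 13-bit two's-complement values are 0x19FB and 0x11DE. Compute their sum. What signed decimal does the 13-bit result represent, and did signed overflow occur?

0x19FB = 1100111111011 = -1541 (signed)
0x11DE = 1000111011110 = -3618 (signed)
  1100111111011
+ 1000111011110
= 0101111011001  (discard carry-out 1)
Result 0101111011001: MSB = 0 → value 3033.
Both addends are negative but the stored result is non-negative: signed overflow. The true value -1541 + (-3618) = -5159 lies outside [-4096, 4095].

3033; overflow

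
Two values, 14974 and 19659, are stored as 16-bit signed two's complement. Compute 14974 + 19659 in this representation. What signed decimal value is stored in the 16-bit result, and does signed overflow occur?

14974 → 0011101001111110
19659 → 0100110011001011
  0011101001111110
+ 0100110011001011
= 1000011101001001
Result 1000011101001001: MSB = 1 → 34633 − 65536 = -30903.
Both addends are non-negative but the stored result is negative: signed overflow. The true value 14974 + 19659 = 34633 lies outside [-32768, 32767].

-30903; overflow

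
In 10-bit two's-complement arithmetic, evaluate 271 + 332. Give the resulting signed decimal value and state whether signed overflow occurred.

-421; overflow

271 → 0100001111
332 → 0101001100
  0100001111
+ 0101001100
= 1001011011
Result 1001011011: MSB = 1 → 603 − 1024 = -421.
Both addends are non-negative but the stored result is negative: signed overflow. The true value 271 + 332 = 603 lies outside [-512, 511].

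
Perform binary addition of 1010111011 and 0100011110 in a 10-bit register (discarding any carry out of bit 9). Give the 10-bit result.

1111011001

  1010111011
+ 0100011110
= 1111011001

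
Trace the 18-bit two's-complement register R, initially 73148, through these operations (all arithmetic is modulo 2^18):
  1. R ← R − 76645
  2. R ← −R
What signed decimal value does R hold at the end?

Start: R = 73148 = 010001110110111100.
R = 73148 − 76645 = -3497 = 111111001001010111
R = −(-3497) = 3497 = 000000110110101001

3497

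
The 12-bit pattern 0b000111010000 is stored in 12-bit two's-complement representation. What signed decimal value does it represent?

464

MSB is 0, so the value is non-negative: 000111010000 = 464.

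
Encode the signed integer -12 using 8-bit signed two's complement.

|-12| = 12 = 00001100 in 8 bits.
Invert the bits: 11110011. Add 1: 11110100.

11110100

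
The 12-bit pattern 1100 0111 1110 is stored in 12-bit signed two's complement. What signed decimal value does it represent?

MSB is 1, so the value is negative.
Invert: 001110000001. Add 1: 001110000010 = 898. So the value is −898.

-898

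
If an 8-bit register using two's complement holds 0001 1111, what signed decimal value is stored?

MSB is 0, so the value is non-negative: 00011111 = 31.

31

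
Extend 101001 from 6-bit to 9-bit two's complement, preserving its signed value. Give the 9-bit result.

MSB of 101001 is 1; replicate it into the new high bits.
111|101001 → 111101001 (still -23).

111101001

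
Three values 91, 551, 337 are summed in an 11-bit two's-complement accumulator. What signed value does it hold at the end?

979

91 + 551 = 642 (01010000010)
642 + 337 = 979 (01111010011)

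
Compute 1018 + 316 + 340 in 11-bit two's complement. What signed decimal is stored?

1018 + 316 = 1334 → wraps to -714 (10100110110)
-714 + 340 = -374 (11010001010)

-374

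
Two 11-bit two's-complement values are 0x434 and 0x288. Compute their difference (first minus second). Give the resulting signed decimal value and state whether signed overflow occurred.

0x434 = 10000110100 = -972 (signed)
0x288 = 01010001000 = 648 (signed)
Subtract via negate-and-add: invert 01010001000 + 1 = 10101111000 (i.e. -648).
  10000110100
+ 10101111000
= 00110101100  (discard carry-out 1)
Result 00110101100: MSB = 0 → value 428.
Both addends (after negating the subtrahend) are negative but the stored result is non-negative: signed overflow. The true value -972 − 648 = -1620 lies outside [-1024, 1023].

428; overflow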